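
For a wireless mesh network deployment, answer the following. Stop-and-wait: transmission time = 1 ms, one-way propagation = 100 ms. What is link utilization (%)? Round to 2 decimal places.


Given: Ttrans = 1 ms, Tprop = 100 ms
RTT = 2 * Tprop = 2 * 100 = 200 ms
U = Ttrans / (Ttrans + RTT)
U = 1 / (1 + 200)
U = 1 / 201 = 0.004975
U% = 0.50%

0.50


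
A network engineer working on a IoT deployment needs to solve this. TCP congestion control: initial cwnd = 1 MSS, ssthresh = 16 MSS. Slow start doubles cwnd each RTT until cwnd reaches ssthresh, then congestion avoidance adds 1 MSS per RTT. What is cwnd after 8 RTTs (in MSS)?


RTT 0: cwnd = 1 MSS (initial)
RTT 1: cwnd = 2 MSS (slow start, doubled)
RTT 2: cwnd = 4 MSS (slow start, doubled)
RTT 3: cwnd = 8 MSS (slow start, doubled)
RTT 4: cwnd = 16 MSS (slow start, doubled)
RTT 5: cwnd = 17 MSS (congestion avoidance, +1)
RTT 6: cwnd = 18 MSS (congestion avoidance, +1)
RTT 7: cwnd = 19 MSS (congestion avoidance, +1)
RTT 8: cwnd = 20 MSS (congestion avoidance, +1)

20


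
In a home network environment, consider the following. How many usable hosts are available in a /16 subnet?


Given: subnet mask /16
Host bits = 32 - 16 = 16
Total addresses = 2^16 = 65536
Usable hosts = 65536 - 2 (network + broadcast) = 65534

65534


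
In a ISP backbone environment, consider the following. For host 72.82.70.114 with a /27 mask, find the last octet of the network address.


Given: IP = 72.82.70.114, prefix = /27
Subnet mask = 255.255.255.224
Last octet of IP: 114
Last octet of mask: 224
Network last octet = 114 AND 224 = 96

96


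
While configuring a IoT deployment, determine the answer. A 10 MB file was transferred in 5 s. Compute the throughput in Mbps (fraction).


Given: file = 10 MB, time = 5 s
File in Mb = 10 * 8 = 80 Mb
Throughput = 80 / 5 Mbps
Throughput = 16 Mbps

16


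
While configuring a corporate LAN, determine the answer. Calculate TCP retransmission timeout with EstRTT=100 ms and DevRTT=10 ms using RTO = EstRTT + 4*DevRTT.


Given: EstRTT = 100 ms, DevRTT = 10 ms
Timeout = EstRTT + 4 * DevRTT
4 * DevRTT = 4 * 10 = 40
Timeout = 100 + 40 = 140 ms

140


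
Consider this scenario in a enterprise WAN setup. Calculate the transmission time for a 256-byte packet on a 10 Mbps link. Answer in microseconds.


Given: packet = 256 bytes, bandwidth = 10 Mbps
Packet in bits = 256 * 8 = 2048 bits
Bandwidth = 10 * 10^6 = 10000000 bps
Time = 2048 / 10000000 seconds
Time in us = 2048 * 10^6 / 10000000 = 204.8

204.8


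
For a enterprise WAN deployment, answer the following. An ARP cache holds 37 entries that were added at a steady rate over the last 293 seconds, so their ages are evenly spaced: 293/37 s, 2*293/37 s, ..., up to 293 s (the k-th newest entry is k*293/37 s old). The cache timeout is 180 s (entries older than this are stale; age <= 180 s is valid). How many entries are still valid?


Ages are k * 293/37 s for k = 1..37 (spacing = 7.9189 s).
Entry k is valid iff k * 293/37 <= 180 iff k <= 37 * 180 / 293 = 22.7304
n_valid = floor(22.7304) = 22
(n_stale = 37 - 22 = 15)

22


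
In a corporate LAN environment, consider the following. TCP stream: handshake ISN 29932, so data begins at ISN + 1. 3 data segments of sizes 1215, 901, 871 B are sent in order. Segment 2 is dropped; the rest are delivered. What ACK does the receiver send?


SYN uses sequence number 29932; first data byte = ISN + 1 = 29933.
Segment 1: SEQ = 29933, len = 1215 B, covers [29933, 31147]
Segment 2: SEQ = 31148, len = 901 B, covers [31148, 32048] [LOST]
Segment 3: SEQ = 32049, len = 871 B, covers [32049, 32919]
In-order data received: bytes [29933, 31147] (segments 1..1).
Segment 2 missing -> gap begins at byte 31148; later segments buffered out of order.
Cumulative ACK = next expected in-order byte = 29933 + 1215 = 31148

31148


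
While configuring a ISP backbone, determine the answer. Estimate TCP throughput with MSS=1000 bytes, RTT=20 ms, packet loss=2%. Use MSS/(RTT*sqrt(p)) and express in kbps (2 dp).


Given: MSS = 1000 bytes, RTT = 20 ms, loss = 2%
RTT in seconds = 20 / 1000 = 0.02
Loss rate = 2% = 0.02
sqrt(loss) = sqrt(0.02) = 0.141421356237
Throughput (bytes/s) = 1000 / (0.02 * 0.141421356237) = 353553.3906
Throughput (kbps) = 353553.3906 * 8 / 1000 = 2828.427125 -> 2828.43 kbps (2 dp)

2828.43


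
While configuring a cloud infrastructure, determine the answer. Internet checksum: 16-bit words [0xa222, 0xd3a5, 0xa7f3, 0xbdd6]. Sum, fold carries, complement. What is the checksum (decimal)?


Given words: [0xa222, 0xd3a5, 0xa7f3, 0xbdd6]
Step 1: Sum all words
Raw sum = 41506 + 54181 + 42995 + 48598 = 187280
Step 2: Fold carry: (56208 + 2) = 56210
One's complement = ~56210 & 0xFFFF = 9325

9325


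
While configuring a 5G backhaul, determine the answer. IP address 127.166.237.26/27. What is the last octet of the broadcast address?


Given: IP = 127.166.237.26, prefix = /27
Host bits = 32 - 27 = 5
Network last octet = 26 AND mask = 0
Host part size = 2^5 - 1 = 31
Broadcast last octet = 0 OR 31 = 31

31


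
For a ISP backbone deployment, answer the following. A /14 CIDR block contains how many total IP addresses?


Given: CIDR prefix /14
Host bits = 32 - 14 = 18
Total addresses = 2^18 = 262144

262144


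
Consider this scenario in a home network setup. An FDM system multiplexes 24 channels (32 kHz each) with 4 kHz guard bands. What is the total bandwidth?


Given: 24 channels, 32 kHz each, guard = 4 kHz
Channel bandwidth = 24 * 32 = 768 kHz
Guard bands = 23 gaps * 4 kHz = 92 kHz
Total = 768 + 92 = 860 kHz

860


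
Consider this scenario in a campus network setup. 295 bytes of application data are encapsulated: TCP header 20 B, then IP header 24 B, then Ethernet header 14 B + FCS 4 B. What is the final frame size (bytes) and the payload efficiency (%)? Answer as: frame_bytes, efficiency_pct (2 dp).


TCP segment = 295 + 20 = 315 B
IP packet = 315 + 24 = 339 B
Ethernet frame = 339 + 14 + 4 = 357 B
Efficiency = app / frame = 295 / 357 = 0.826331 = 82.6331% -> 82.63% (2 dp)

357, 82.63


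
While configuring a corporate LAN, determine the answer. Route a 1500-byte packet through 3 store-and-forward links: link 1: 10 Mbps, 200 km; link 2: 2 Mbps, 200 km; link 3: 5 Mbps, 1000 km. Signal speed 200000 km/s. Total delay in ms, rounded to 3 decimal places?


Packet = 1500 bytes = 12000 bits. Store-and-forward: sum (t_trans + t_prop) per link.
Link 1: t_trans = 12000/(10*10^6) s = 1.2000 ms; t_prop = 200/200000 s = 1.0000 ms; subtotal = 2.2000 ms
Link 2: t_trans = 12000/(2*10^6) s = 6.0000 ms; t_prop = 200/200000 s = 1.0000 ms; subtotal = 7.0000 ms
Link 3: t_trans = 12000/(5*10^6) s = 2.4000 ms; t_prop = 1000/200000 s = 5.0000 ms; subtotal = 7.4000 ms
End-to-end = 2.2000 + 7.0000 + 7.4000 = 16.6000 ms -> 16.600 ms (3 dp)

16.600


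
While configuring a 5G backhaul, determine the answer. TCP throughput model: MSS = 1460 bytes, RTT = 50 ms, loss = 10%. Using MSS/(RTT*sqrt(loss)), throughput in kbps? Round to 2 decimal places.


Given: MSS = 1460 bytes, RTT = 50 ms, loss = 10%
RTT in seconds = 50 / 1000 = 0.05
Loss rate = 10% = 0.1
sqrt(loss) = sqrt(0.1) = 0.316227766017
Throughput (bytes/s) = 1460 / (0.05 * 0.316227766017) = 92338.5077
Throughput (kbps) = 92338.5077 * 8 / 1000 = 738.708061 -> 738.71 kbps (2 dp)

738.71


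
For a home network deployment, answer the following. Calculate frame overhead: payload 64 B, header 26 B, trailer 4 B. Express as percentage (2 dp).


Given: payload = 64 B, header = 26 B, trailer = 4 B
Overhead bytes = header + trailer = 26 + 4 = 30
Total frame = payload + overhead = 64 + 30 = 94
Overhead % = 30 / 94 * 100 = 31.9149% -> 31.91% (2 dp)

31.91


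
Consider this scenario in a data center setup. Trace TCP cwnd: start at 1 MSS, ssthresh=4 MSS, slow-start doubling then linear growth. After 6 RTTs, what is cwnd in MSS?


RTT 0: cwnd = 1 MSS (initial)
RTT 1: cwnd = 2 MSS (slow start, doubled)
RTT 2: cwnd = 4 MSS (slow start, doubled)
RTT 3: cwnd = 5 MSS (congestion avoidance, +1)
RTT 4: cwnd = 6 MSS (congestion avoidance, +1)
RTT 5: cwnd = 7 MSS (congestion avoidance, +1)
RTT 6: cwnd = 8 MSS (congestion avoidance, +1)

8


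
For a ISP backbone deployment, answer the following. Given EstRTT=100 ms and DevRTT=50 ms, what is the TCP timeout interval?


Given: EstRTT = 100 ms, DevRTT = 50 ms
Timeout = EstRTT + 4 * DevRTT
4 * DevRTT = 4 * 50 = 200
Timeout = 100 + 200 = 300 ms

300


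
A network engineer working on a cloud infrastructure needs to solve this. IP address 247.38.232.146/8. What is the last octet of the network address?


Given: IP = 247.38.232.146, prefix = /8
Subnet mask = 255.0.0.0
Last octet of IP: 146
Last octet of mask: 0
Network last octet = 146 AND 0 = 0

0


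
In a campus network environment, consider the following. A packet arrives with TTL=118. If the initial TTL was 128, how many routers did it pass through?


Given: initial TTL = 128, received TTL = 118
Hops = initial TTL - received TTL
Hops = 128 - 118 = 10

10


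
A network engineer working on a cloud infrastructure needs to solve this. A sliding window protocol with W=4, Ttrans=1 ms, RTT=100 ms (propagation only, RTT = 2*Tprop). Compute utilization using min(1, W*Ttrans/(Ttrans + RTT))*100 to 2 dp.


Given: W = 4, Ttrans = 1 ms, RTT = 100 ms (= 2 * Tprop, Tprop = 50 ms)
Cycle time = Ttrans + RTT = 1 + 100 = 101 ms (first packet sent until its ACK returns)
W * Ttrans = 4 * 1 = 4 ms of sending per cycle
W * Ttrans / (Ttrans + RTT) = 4 / 101 = 0.039604
U = min(1, 0.039604) = 0.039604
U% = 3.96%

3.96


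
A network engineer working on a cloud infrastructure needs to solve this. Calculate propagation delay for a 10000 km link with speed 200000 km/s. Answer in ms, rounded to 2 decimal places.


Given: distance = 10000 km, speed = 200000 km/s
Delay = distance / speed = 10000 / 200000 seconds
Delay in ms = 10000 * 1000 / 200000
Delay = 50.0000 ms
Rounded to 2 dp = 50.00 ms

50.00


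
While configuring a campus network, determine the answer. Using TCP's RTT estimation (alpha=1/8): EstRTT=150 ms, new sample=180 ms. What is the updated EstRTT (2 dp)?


Given: EstRTT = 150 ms, SampleRTT = 180 ms, alpha = 1/8
New EstRTT = (1 - alpha) * EstRTT + alpha * SampleRTT
(7/8) * 150 = 131.25
(1/8) * 180 = 22.5
New EstRTT = 131.25 + 22.5 = 153.75 ms -> 153.75 ms (2 dp)

153.75


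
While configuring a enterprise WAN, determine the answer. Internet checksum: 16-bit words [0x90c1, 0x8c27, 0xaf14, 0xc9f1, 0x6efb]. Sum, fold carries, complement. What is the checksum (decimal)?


Given words: [0x90c1, 0x8c27, 0xaf14, 0xc9f1, 0x6efb]
Step 1: Sum all words
Raw sum = 37057 + 35879 + 44820 + 51697 + 28411 = 197864
Step 2: Fold carry: (1256 + 3) = 1259
One's complement = ~1259 & 0xFFFF = 64276

64276


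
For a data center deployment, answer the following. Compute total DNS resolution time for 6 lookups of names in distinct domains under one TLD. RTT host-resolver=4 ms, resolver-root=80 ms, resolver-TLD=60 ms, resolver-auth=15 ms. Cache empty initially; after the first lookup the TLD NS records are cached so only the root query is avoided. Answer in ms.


Lookup 1 (cold cache): local + root + TLD + auth = 4 + 80 + 60 + 15 = 159 ms
Lookups 2..6 (TLD NS cached -> skip root; new domain -> still ask TLD and auth): local + TLD + auth = 4 + 60 + 15 = 79 ms each
Remaining 5 lookups: 5 * 79 = 395 ms
Total = 159 + 395 = 554 ms

554


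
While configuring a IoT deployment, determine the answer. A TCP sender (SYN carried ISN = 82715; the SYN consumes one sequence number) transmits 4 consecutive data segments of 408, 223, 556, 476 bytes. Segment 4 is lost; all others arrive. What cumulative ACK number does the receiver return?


SYN uses sequence number 82715; first data byte = ISN + 1 = 82716.
Segment 1: SEQ = 82716, len = 408 B, covers [82716, 83123]
Segment 2: SEQ = 83124, len = 223 B, covers [83124, 83346]
Segment 3: SEQ = 83347, len = 556 B, covers [83347, 83902]
Segment 4: SEQ = 83903, len = 476 B, covers [83903, 84378] [LOST]
In-order data received: bytes [82716, 83902] (segments 1..3).
Segment 4 missing -> gap begins at byte 83903.
Cumulative ACK = next expected in-order byte = 82716 + 408 + 223 + 556 = 83903

83903


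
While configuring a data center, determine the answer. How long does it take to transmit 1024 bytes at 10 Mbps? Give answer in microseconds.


Given: packet = 1024 bytes, bandwidth = 10 Mbps
Packet in bits = 1024 * 8 = 8192 bits
Bandwidth = 10 * 10^6 = 10000000 bps
Time = 8192 / 10000000 seconds
Time in us = 8192 * 10^6 / 10000000 = 819.2

819.2


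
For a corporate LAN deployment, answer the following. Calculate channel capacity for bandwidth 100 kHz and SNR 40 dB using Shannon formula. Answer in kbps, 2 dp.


Given: B = 100 kHz, SNR = 40 dB
SNR linear = 10^(40/10) = 10000
1 + SNR = 10001
log2(10001) = 13.2878566418
C = 100 * 1000 * 13.2878566418 = 1328785.6642 bps
C = 1328.785664 kbps -> 1328.79 kbps (2 dp)

1328.79


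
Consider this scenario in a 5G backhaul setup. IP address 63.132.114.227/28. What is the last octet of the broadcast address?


Given: IP = 63.132.114.227, prefix = /28
Host bits = 32 - 28 = 4
Network last octet = 227 AND mask = 224
Host part size = 2^4 - 1 = 15
Broadcast last octet = 224 OR 15 = 239

239


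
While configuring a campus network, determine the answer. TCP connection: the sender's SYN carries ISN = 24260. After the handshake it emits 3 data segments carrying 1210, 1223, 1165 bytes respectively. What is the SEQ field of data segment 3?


The SYN occupies sequence number ISN = 24260, so the first data byte is ISN + 1 = 24261.
SEQ of data segment i = (ISN + 1) + sum of payload sizes of segments 1..i-1.
Segment 1: SEQ = 24261, payload = 1210 bytes
Segment 2: SEQ = 25471, payload = 1223 bytes
Segment 3: SEQ = 26694, payload = 1165 bytes
SEQ of segment 3 = 24261 + 1210 + 1223 = 26694

26694


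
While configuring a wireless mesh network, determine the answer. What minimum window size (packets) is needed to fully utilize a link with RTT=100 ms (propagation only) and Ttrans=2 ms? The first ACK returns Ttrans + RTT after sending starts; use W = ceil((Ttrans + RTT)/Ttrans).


Given: Ttrans = 2 ms, RTT = 100 ms (= 2 * Tprop, Tprop = 50 ms)
Time until first ACK returns = Ttrans + RTT = 2 + 100 = 102 ms
Need W * Ttrans >= Ttrans + RTT  ->  W >= (Ttrans + RTT) / Ttrans
(Ttrans + RTT) / Ttrans = 102 / 2 = 51
W_min = ceil(51) = 51

51


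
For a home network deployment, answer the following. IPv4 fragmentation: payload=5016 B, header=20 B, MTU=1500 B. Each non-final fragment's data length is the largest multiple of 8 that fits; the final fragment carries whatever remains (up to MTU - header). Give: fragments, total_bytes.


Max data per non-final fragment = floor((MTU - header)/8)*8 = floor((1500 - 20)/8)*8 = floor(1480/8)*8 = 1480 B
Final fragment needs no 8-byte alignment: it can carry up to MTU - header = 1480 B
Non-final fragments needed = ceil((payload - 1480) / 1480) = ceil(3536/1480) = ceil(2.3892) = 3
Number of fragments = 3 + 1 = 4
Fragment sizes (data): 3 * 1480 B + 576 B (last, 576 <= 1480 OK)
Total bytes sent = payload + n_frags * header = 5016 + 4*20 = 5016 + 80 = 5096 B

4, 5096


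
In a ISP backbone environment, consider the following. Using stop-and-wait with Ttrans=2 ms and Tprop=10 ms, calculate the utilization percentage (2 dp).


Given: Ttrans = 2 ms, Tprop = 10 ms
RTT = 2 * Tprop = 2 * 10 = 20 ms
U = Ttrans / (Ttrans + RTT)
U = 2 / (2 + 20)
U = 2 / 22 = 0.090909
U% = 9.09%

9.09


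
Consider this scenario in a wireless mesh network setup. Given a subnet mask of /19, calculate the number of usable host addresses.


Given: subnet mask /19
Host bits = 32 - 19 = 13
Total addresses = 2^13 = 8192
Usable hosts = 8192 - 2 (network + broadcast) = 8190

8190


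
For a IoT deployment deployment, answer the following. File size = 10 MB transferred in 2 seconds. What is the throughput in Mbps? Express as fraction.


Given: file = 10 MB, time = 2 s
File in Mb = 10 * 8 = 80 Mb
Throughput = 80 / 2 Mbps
Throughput = 40 Mbps

40


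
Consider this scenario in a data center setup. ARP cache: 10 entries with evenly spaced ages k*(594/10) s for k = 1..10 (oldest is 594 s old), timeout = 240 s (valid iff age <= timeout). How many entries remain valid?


Ages are k * 594/10 s for k = 1..10 (spacing = 59.4000 s).
Entry k is valid iff k * 594/10 <= 240 iff k <= 10 * 240 / 594 = 4.0404
n_valid = floor(4.0404) = 4
(n_stale = 10 - 4 = 6)

4


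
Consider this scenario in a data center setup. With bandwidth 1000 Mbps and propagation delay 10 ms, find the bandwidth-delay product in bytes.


Given: bandwidth = 1000 Mbps, delay = 10 ms
BDP in bits = 1000 * 10^6 * 10 / 1000
BDP in bits = 10000000
BDP in bytes = 10000000 / 8 = 1250000

1250000


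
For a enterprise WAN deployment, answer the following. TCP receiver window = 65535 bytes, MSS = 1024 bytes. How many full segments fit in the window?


Given: RWND = 65535 bytes, MSS = 1024 bytes
Full segments = floor(RWND / MSS)
Full segments = floor(65535 / 1024)
Full segments = floor(63.999) = 63

63


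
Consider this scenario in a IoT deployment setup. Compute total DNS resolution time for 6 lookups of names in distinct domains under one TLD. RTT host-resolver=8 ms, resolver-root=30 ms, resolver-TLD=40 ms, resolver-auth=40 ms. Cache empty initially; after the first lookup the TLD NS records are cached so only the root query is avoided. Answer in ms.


Lookup 1 (cold cache): local + root + TLD + auth = 8 + 30 + 40 + 40 = 118 ms
Lookups 2..6 (TLD NS cached -> skip root; new domain -> still ask TLD and auth): local + TLD + auth = 8 + 40 + 40 = 88 ms each
Remaining 5 lookups: 5 * 88 = 440 ms
Total = 118 + 440 = 558 ms

558


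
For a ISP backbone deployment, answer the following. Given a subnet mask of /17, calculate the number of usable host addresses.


Given: subnet mask /17
Host bits = 32 - 17 = 15
Total addresses = 2^15 = 32768
Usable hosts = 32768 - 2 (network + broadcast) = 32766

32766


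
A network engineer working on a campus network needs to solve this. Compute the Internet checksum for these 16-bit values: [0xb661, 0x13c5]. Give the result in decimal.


Given words: [0xb661, 0x13c5]
Step 1: Sum all words
Raw sum = 46689 + 5061 = 51750
One's complement = ~51750 & 0xFFFF = 13785

13785


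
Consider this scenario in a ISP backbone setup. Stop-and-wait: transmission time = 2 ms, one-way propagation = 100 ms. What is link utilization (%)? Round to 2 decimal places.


Given: Ttrans = 2 ms, Tprop = 100 ms
RTT = 2 * Tprop = 2 * 100 = 200 ms
U = Ttrans / (Ttrans + RTT)
U = 2 / (2 + 200)
U = 2 / 202 = 0.009901
U% = 0.99%

0.99


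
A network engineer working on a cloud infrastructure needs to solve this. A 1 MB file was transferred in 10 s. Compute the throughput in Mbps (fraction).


Given: file = 1 MB, time = 10 s
File in Mb = 1 * 8 = 8 Mb
Throughput = 8 / 10 Mbps
Throughput = 4/5 Mbps

4/5


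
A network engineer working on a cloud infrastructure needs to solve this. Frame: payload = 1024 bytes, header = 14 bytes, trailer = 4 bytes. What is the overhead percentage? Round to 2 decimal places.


Given: payload = 1024 B, header = 14 B, trailer = 4 B
Overhead bytes = header + trailer = 14 + 4 = 18
Total frame = payload + overhead = 1024 + 18 = 1042
Overhead % = 18 / 1042 * 100 = 1.7274% -> 1.73% (2 dp)

1.73


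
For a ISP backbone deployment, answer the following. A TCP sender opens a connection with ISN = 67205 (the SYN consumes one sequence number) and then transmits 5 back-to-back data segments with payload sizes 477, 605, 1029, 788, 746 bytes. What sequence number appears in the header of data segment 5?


The SYN occupies sequence number ISN = 67205, so the first data byte is ISN + 1 = 67206.
SEQ of data segment i = (ISN + 1) + sum of payload sizes of segments 1..i-1.
Segment 1: SEQ = 67206, payload = 477 bytes
Segment 2: SEQ = 67683, payload = 605 bytes
Segment 3: SEQ = 68288, payload = 1029 bytes
Segment 4: SEQ = 69317, payload = 788 bytes
Segment 5: SEQ = 70105, payload = 746 bytes
SEQ of segment 5 = 67206 + 477 + 605 + 1029 + 788 = 70105

70105


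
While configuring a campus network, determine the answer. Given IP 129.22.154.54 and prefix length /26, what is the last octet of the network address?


Given: IP = 129.22.154.54, prefix = /26
Subnet mask = 255.255.255.192
Last octet of IP: 54
Last octet of mask: 192
Network last octet = 54 AND 192 = 0

0


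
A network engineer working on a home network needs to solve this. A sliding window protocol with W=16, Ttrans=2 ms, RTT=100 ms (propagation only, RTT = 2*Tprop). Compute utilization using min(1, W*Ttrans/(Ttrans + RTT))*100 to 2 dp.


Given: W = 16, Ttrans = 2 ms, RTT = 100 ms (= 2 * Tprop, Tprop = 50 ms)
Cycle time = Ttrans + RTT = 2 + 100 = 102 ms (first packet sent until its ACK returns)
W * Ttrans = 16 * 2 = 32 ms of sending per cycle
W * Ttrans / (Ttrans + RTT) = 32 / 102 = 0.313725
U = min(1, 0.313725) = 0.313725
U% = 31.37%

31.37


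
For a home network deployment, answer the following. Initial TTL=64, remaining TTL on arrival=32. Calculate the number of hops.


Given: initial TTL = 64, received TTL = 32
Hops = initial TTL - received TTL
Hops = 64 - 32 = 32

32


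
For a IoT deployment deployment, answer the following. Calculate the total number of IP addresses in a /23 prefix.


Given: CIDR prefix /23
Host bits = 32 - 23 = 9
Total addresses = 2^9 = 512

512


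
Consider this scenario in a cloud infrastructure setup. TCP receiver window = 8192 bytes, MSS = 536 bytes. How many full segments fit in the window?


Given: RWND = 8192 bytes, MSS = 536 bytes
Full segments = floor(RWND / MSS)
Full segments = floor(8192 / 536)
Full segments = floor(15.2836) = 15

15


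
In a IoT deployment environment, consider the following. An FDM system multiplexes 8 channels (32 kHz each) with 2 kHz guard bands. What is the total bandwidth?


Given: 8 channels, 32 kHz each, guard = 2 kHz
Channel bandwidth = 8 * 32 = 256 kHz
Guard bands = 7 gaps * 2 kHz = 14 kHz
Total = 256 + 14 = 270 kHz

270


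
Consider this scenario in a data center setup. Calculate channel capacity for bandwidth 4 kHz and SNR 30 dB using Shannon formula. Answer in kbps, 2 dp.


Given: B = 4 kHz, SNR = 30 dB
SNR linear = 10^(30/10) = 1000
1 + SNR = 1001
log2(1001) = 9.9672262588
C = 4 * 1000 * 9.9672262588 = 39868.9050 bps
C = 39.868905 kbps -> 39.87 kbps (2 dp)

39.87


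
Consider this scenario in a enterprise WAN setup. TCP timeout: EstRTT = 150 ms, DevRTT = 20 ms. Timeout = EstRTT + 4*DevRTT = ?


Given: EstRTT = 150 ms, DevRTT = 20 ms
Timeout = EstRTT + 4 * DevRTT
4 * DevRTT = 4 * 20 = 80
Timeout = 150 + 80 = 230 ms

230


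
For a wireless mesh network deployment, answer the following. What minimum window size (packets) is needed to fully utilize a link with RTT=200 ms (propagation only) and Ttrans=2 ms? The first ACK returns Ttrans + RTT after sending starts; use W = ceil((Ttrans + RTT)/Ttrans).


Given: Ttrans = 2 ms, RTT = 200 ms (= 2 * Tprop, Tprop = 100 ms)
Time until first ACK returns = Ttrans + RTT = 2 + 200 = 202 ms
Need W * Ttrans >= Ttrans + RTT  ->  W >= (Ttrans + RTT) / Ttrans
(Ttrans + RTT) / Ttrans = 202 / 2 = 101
W_min = ceil(101) = 101

101


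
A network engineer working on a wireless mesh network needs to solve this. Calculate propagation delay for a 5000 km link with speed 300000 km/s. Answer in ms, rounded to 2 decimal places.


Given: distance = 5000 km, speed = 300000 km/s
Delay = distance / speed = 5000 / 300000 seconds
Delay in ms = 5000 * 1000 / 300000
Delay = 16.6667 ms
Rounded to 2 dp = 16.67 ms

16.67


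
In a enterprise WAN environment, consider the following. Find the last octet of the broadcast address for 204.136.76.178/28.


Given: IP = 204.136.76.178, prefix = /28
Host bits = 32 - 28 = 4
Network last octet = 178 AND mask = 176
Host part size = 2^4 - 1 = 15
Broadcast last octet = 176 OR 15 = 191

191


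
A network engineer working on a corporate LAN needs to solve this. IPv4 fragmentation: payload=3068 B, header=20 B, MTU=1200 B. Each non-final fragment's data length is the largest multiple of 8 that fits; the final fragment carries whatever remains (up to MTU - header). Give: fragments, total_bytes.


Max data per non-final fragment = floor((MTU - header)/8)*8 = floor((1200 - 20)/8)*8 = floor(1180/8)*8 = 1176 B
Final fragment needs no 8-byte alignment: it can carry up to MTU - header = 1180 B
Non-final fragments needed = ceil((payload - 1180) / 1176) = ceil(1888/1176) = ceil(1.6054) = 2
Number of fragments = 2 + 1 = 3
Fragment sizes (data): 2 * 1176 B + 716 B (last, 716 <= 1180 OK)
Total bytes sent = payload + n_frags * header = 3068 + 3*20 = 3068 + 60 = 3128 B

3, 3128


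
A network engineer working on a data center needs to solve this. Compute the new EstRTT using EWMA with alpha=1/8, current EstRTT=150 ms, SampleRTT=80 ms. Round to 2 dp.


Given: EstRTT = 150 ms, SampleRTT = 80 ms, alpha = 1/8
New EstRTT = (1 - alpha) * EstRTT + alpha * SampleRTT
(7/8) * 150 = 131.25
(1/8) * 80 = 10
New EstRTT = 131.25 + 10 = 141.25 ms -> 141.25 ms (2 dp)

141.25


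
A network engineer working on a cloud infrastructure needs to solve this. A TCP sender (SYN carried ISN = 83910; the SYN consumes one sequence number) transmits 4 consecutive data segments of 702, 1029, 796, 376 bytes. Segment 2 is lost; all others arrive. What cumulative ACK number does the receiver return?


SYN uses sequence number 83910; first data byte = ISN + 1 = 83911.
Segment 1: SEQ = 83911, len = 702 B, covers [83911, 84612]
Segment 2: SEQ = 84613, len = 1029 B, covers [84613, 85641] [LOST]
Segment 3: SEQ = 85642, len = 796 B, covers [85642, 86437]
Segment 4: SEQ = 86438, len = 376 B, covers [86438, 86813]
In-order data received: bytes [83911, 84612] (segments 1..1).
Segment 2 missing -> gap begins at byte 84613; later segments buffered out of order.
Cumulative ACK = next expected in-order byte = 83911 + 702 = 84613

84613


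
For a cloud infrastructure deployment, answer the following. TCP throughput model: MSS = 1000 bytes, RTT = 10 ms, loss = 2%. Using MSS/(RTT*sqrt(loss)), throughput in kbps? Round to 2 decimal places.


Given: MSS = 1000 bytes, RTT = 10 ms, loss = 2%
RTT in seconds = 10 / 1000 = 0.01
Loss rate = 2% = 0.02
sqrt(loss) = sqrt(0.02) = 0.141421356237
Throughput (bytes/s) = 1000 / (0.01 * 0.141421356237) = 707106.7812
Throughput (kbps) = 707106.7812 * 8 / 1000 = 5656.854249 -> 5656.85 kbps (2 dp)

5656.85


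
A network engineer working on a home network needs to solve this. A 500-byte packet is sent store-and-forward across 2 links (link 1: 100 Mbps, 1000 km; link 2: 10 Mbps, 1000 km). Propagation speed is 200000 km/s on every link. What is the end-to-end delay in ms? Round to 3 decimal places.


Packet = 500 bytes = 4000 bits. Store-and-forward: sum (t_trans + t_prop) per link.
Link 1: t_trans = 4000/(100*10^6) s = 0.0400 ms; t_prop = 1000/200000 s = 5.0000 ms; subtotal = 5.0400 ms
Link 2: t_trans = 4000/(10*10^6) s = 0.4000 ms; t_prop = 1000/200000 s = 5.0000 ms; subtotal = 5.4000 ms
End-to-end = 5.0400 + 5.4000 = 10.4400 ms -> 10.440 ms (3 dp)

10.440


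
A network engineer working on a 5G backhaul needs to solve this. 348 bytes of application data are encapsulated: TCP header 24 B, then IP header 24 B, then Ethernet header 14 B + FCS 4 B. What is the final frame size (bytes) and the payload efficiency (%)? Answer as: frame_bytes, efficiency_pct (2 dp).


TCP segment = 348 + 24 = 372 B
IP packet = 372 + 24 = 396 B
Ethernet frame = 396 + 14 + 4 = 414 B
Efficiency = app / frame = 348 / 414 = 0.840580 = 84.0580% -> 84.06% (2 dp)

414, 84.06


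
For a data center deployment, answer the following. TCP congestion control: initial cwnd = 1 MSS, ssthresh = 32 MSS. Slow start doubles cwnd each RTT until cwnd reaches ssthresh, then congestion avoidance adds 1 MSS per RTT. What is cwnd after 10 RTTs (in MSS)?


RTT 0: cwnd = 1 MSS (initial)
RTT 1: cwnd = 2 MSS (slow start, doubled)
RTT 2: cwnd = 4 MSS (slow start, doubled)
RTT 3: cwnd = 8 MSS (slow start, doubled)
RTT 4: cwnd = 16 MSS (slow start, doubled)
RTT 5: cwnd = 32 MSS (slow start, doubled)
RTT 6: cwnd = 33 MSS (congestion avoidance, +1)
RTT 7: cwnd = 34 MSS (congestion avoidance, +1)
RTT 8: cwnd = 35 MSS (congestion avoidance, +1)
RTT 9: cwnd = 36 MSS (congestion avoidance, +1)
RTT 10: cwnd = 37 MSS (congestion avoidance, +1)

37


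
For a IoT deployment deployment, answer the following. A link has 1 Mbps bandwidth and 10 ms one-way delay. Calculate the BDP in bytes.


Given: bandwidth = 1 Mbps, delay = 10 ms
BDP in bits = 1 * 10^6 * 10 / 1000
BDP in bits = 10000
BDP in bytes = 10000 / 8 = 1250

1250


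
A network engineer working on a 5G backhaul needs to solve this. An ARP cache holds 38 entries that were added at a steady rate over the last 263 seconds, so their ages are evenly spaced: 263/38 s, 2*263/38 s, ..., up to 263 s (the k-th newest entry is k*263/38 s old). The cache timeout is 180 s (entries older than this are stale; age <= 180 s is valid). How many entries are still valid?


Ages are k * 263/38 s for k = 1..38 (spacing = 6.9211 s).
Entry k is valid iff k * 263/38 <= 180 iff k <= 38 * 180 / 263 = 26.0076
n_valid = floor(26.0076) = 26
(n_stale = 38 - 26 = 12)

26


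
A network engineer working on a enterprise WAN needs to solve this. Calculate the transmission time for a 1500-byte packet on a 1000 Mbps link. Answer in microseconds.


Given: packet = 1500 bytes, bandwidth = 1000 Mbps
Packet in bits = 1500 * 8 = 12000 bits
Bandwidth = 1000 * 10^6 = 1000000000 bps
Time = 12000 / 1000000000 seconds
Time in us = 12000 * 10^6 / 1000000000 = 12

12


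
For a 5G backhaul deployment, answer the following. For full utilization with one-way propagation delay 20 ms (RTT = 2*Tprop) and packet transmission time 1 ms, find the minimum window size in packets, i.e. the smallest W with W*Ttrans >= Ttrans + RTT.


Given: Ttrans = 1 ms, RTT = 40 ms (= 2 * Tprop, Tprop = 20 ms)
Time until first ACK returns = Ttrans + RTT = 1 + 40 = 41 ms
Need W * Ttrans >= Ttrans + RTT  ->  W >= (Ttrans + RTT) / Ttrans
(Ttrans + RTT) / Ttrans = 41 / 1 = 41
W_min = ceil(41) = 41

41


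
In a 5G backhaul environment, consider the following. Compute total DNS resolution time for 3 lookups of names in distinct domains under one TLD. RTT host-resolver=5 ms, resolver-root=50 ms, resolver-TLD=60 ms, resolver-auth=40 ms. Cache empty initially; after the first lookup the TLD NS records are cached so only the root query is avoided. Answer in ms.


Lookup 1 (cold cache): local + root + TLD + auth = 5 + 50 + 60 + 40 = 155 ms
Lookups 2..3 (TLD NS cached -> skip root; new domain -> still ask TLD and auth): local + TLD + auth = 5 + 60 + 40 = 105 ms each
Remaining 2 lookups: 2 * 105 = 210 ms
Total = 155 + 210 = 365 ms

365


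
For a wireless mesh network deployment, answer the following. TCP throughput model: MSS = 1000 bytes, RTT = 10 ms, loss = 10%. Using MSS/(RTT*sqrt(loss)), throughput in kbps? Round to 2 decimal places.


Given: MSS = 1000 bytes, RTT = 10 ms, loss = 10%
RTT in seconds = 10 / 1000 = 0.01
Loss rate = 10% = 0.1
sqrt(loss) = sqrt(0.1) = 0.316227766017
Throughput (bytes/s) = 1000 / (0.01 * 0.316227766017) = 316227.7660
Throughput (kbps) = 316227.7660 * 8 / 1000 = 2529.822128 -> 2529.82 kbps (2 dp)

2529.82


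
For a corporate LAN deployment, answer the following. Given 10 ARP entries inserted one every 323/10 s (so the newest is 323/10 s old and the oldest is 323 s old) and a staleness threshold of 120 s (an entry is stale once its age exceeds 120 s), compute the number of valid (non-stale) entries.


Ages are k * 323/10 s for k = 1..10 (spacing = 32.3000 s).
Entry k is valid iff k * 323/10 <= 120 iff k <= 10 * 120 / 323 = 3.7152
n_valid = floor(3.7152) = 3
(n_stale = 10 - 3 = 7)

3


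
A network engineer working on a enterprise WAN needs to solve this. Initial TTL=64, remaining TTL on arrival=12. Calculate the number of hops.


Given: initial TTL = 64, received TTL = 12
Hops = initial TTL - received TTL
Hops = 64 - 12 = 52

52


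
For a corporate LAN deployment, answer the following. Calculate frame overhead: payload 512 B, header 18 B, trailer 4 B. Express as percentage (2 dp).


Given: payload = 512 B, header = 18 B, trailer = 4 B
Overhead bytes = header + trailer = 18 + 4 = 22
Total frame = payload + overhead = 512 + 22 = 534
Overhead % = 22 / 534 * 100 = 4.1199% -> 4.12% (2 dp)

4.12


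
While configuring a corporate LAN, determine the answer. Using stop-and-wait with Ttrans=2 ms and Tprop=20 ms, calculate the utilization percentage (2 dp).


Given: Ttrans = 2 ms, Tprop = 20 ms
RTT = 2 * Tprop = 2 * 20 = 40 ms
U = Ttrans / (Ttrans + RTT)
U = 2 / (2 + 40)
U = 2 / 42 = 0.047619
U% = 4.76%

4.76


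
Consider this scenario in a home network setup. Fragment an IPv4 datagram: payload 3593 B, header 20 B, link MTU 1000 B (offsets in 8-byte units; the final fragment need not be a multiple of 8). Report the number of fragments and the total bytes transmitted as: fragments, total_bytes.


Max data per non-final fragment = floor((MTU - header)/8)*8 = floor((1000 - 20)/8)*8 = floor(980/8)*8 = 976 B
Final fragment needs no 8-byte alignment: it can carry up to MTU - header = 980 B
Non-final fragments needed = ceil((payload - 980) / 976) = ceil(2613/976) = ceil(2.6773) = 3
Number of fragments = 3 + 1 = 4
Fragment sizes (data): 3 * 976 B + 665 B (last, 665 <= 980 OK)
Total bytes sent = payload + n_frags * header = 3593 + 4*20 = 3593 + 80 = 3673 B

4, 3673


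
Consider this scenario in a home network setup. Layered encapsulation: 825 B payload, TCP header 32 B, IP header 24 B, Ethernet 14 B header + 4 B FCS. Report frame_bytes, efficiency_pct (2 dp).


TCP segment = 825 + 32 = 857 B
IP packet = 857 + 24 = 881 B
Ethernet frame = 881 + 14 + 4 = 899 B
Efficiency = app / frame = 825 / 899 = 0.917686 = 91.7686% -> 91.77% (2 dp)

899, 91.77


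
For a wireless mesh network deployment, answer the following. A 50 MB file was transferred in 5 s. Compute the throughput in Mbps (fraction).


Given: file = 50 MB, time = 5 s
File in Mb = 50 * 8 = 400 Mb
Throughput = 400 / 5 Mbps
Throughput = 80 Mbps

80


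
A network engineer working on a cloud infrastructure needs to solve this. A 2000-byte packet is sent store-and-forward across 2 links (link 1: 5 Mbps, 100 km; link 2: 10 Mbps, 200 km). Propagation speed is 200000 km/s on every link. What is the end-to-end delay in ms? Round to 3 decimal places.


Packet = 2000 bytes = 16000 bits. Store-and-forward: sum (t_trans + t_prop) per link.
Link 1: t_trans = 16000/(5*10^6) s = 3.2000 ms; t_prop = 100/200000 s = 0.5000 ms; subtotal = 3.7000 ms
Link 2: t_trans = 16000/(10*10^6) s = 1.6000 ms; t_prop = 200/200000 s = 1.0000 ms; subtotal = 2.6000 ms
End-to-end = 3.7000 + 2.6000 = 6.3000 ms -> 6.300 ms (3 dp)

6.300


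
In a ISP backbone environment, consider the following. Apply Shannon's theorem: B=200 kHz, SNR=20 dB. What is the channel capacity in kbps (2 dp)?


Given: B = 200 kHz, SNR = 20 dB
SNR linear = 10^(20/10) = 100
1 + SNR = 101
log2(101) = 6.6582114828
C = 200 * 1000 * 6.6582114828 = 1331642.2966 bps
C = 1331.642297 kbps -> 1331.64 kbps (2 dp)

1331.64


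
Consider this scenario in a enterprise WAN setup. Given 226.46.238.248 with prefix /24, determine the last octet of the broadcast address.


Given: IP = 226.46.238.248, prefix = /24
Host bits = 32 - 24 = 8
Network last octet = 248 AND mask = 0
Host part size = 2^8 - 1 = 255
Broadcast last octet = 0 OR 255 = 255

255


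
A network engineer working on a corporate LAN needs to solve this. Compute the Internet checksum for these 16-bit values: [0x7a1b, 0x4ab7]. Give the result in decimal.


Given words: [0x7a1b, 0x4ab7]
Step 1: Sum all words
Raw sum = 31259 + 19127 = 50386
One's complement = ~50386 & 0xFFFF = 15149

15149


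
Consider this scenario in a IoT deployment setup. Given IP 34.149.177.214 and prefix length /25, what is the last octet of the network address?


Given: IP = 34.149.177.214, prefix = /25
Subnet mask = 255.255.255.128
Last octet of IP: 214
Last octet of mask: 128
Network last octet = 214 AND 128 = 128

128


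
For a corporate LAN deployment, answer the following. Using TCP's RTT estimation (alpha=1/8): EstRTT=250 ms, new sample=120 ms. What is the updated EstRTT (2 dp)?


Given: EstRTT = 250 ms, SampleRTT = 120 ms, alpha = 1/8
New EstRTT = (1 - alpha) * EstRTT + alpha * SampleRTT
(7/8) * 250 = 218.75
(1/8) * 120 = 15
New EstRTT = 218.75 + 15 = 233.75 ms -> 233.75 ms (2 dp)

233.75


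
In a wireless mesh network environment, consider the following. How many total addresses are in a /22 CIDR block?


Given: CIDR prefix /22
Host bits = 32 - 22 = 10
Total addresses = 2^10 = 1024

1024


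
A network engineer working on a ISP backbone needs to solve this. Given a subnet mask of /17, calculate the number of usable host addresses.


Given: subnet mask /17
Host bits = 32 - 17 = 15
Total addresses = 2^15 = 32768
Usable hosts = 32768 - 2 (network + broadcast) = 32766

32766


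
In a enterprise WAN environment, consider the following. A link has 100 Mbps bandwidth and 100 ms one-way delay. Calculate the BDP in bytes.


Given: bandwidth = 100 Mbps, delay = 100 ms
BDP in bits = 100 * 10^6 * 100 / 1000
BDP in bits = 10000000
BDP in bytes = 10000000 / 8 = 1250000

1250000


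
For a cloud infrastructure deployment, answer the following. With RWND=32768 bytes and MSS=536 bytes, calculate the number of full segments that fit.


Given: RWND = 32768 bytes, MSS = 536 bytes
Full segments = floor(RWND / MSS)
Full segments = floor(32768 / 536)
Full segments = floor(61.1343) = 61

61


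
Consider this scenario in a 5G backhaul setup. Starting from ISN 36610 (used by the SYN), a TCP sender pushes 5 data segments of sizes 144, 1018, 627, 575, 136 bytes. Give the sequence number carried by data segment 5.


The SYN occupies sequence number ISN = 36610, so the first data byte is ISN + 1 = 36611.
SEQ of data segment i = (ISN + 1) + sum of payload sizes of segments 1..i-1.
Segment 1: SEQ = 36611, payload = 144 bytes
Segment 2: SEQ = 36755, payload = 1018 bytes
Segment 3: SEQ = 37773, payload = 627 bytes
Segment 4: SEQ = 38400, payload = 575 bytes
Segment 5: SEQ = 38975, payload = 136 bytes
SEQ of segment 5 = 36611 + 144 + 1018 + 627 + 575 = 38975

38975


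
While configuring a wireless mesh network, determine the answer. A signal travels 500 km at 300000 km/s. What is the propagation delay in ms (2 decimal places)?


Given: distance = 500 km, speed = 300000 km/s
Delay = distance / speed = 500 / 300000 seconds
Delay in ms = 500 * 1000 / 300000
Delay = 1.6667 ms
Rounded to 2 dp = 1.67 ms

1.67


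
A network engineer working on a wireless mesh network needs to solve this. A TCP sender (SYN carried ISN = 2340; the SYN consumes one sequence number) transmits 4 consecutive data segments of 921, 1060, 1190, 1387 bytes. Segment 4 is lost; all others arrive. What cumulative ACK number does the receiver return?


SYN uses sequence number 2340; first data byte = ISN + 1 = 2341.
Segment 1: SEQ = 2341, len = 921 B, covers [2341, 3261]
Segment 2: SEQ = 3262, len = 1060 B, covers [3262, 4321]
Segment 3: SEQ = 4322, len = 1190 B, covers [4322, 5511]
Segment 4: SEQ = 5512, len = 1387 B, covers [5512, 6898] [LOST]
In-order data received: bytes [2341, 5511] (segments 1..3).
Segment 4 missing -> gap begins at byte 5512.
Cumulative ACK = next expected in-order byte = 2341 + 921 + 1060 + 1190 = 5512

5512


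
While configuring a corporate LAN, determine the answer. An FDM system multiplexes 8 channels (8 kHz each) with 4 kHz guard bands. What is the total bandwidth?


Given: 8 channels, 8 kHz each, guard = 4 kHz
Channel bandwidth = 8 * 8 = 64 kHz
Guard bands = 7 gaps * 4 kHz = 28 kHz
Total = 64 + 28 = 92 kHz

92


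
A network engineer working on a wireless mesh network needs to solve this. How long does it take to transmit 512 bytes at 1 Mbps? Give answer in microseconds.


Given: packet = 512 bytes, bandwidth = 1 Mbps
Packet in bits = 512 * 8 = 4096 bits
Bandwidth = 1 * 10^6 = 1000000 bps
Time = 4096 / 1000000 seconds
Time in us = 4096 * 10^6 / 1000000 = 4096

4096
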